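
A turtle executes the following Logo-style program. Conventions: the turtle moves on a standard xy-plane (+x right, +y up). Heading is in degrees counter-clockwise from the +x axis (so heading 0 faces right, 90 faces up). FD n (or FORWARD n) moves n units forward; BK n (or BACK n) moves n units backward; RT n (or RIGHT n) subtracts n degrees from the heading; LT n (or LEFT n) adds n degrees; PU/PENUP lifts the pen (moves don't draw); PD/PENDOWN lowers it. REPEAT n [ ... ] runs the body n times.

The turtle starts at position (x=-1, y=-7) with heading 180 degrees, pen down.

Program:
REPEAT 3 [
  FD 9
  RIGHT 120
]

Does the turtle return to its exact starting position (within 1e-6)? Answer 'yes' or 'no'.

Executing turtle program step by step:
Start: pos=(-1,-7), heading=180, pen down
REPEAT 3 [
  -- iteration 1/3 --
  FD 9: (-1,-7) -> (-10,-7) [heading=180, draw]
  RT 120: heading 180 -> 60
  -- iteration 2/3 --
  FD 9: (-10,-7) -> (-5.5,0.794) [heading=60, draw]
  RT 120: heading 60 -> 300
  -- iteration 3/3 --
  FD 9: (-5.5,0.794) -> (-1,-7) [heading=300, draw]
  RT 120: heading 300 -> 180
]
Final: pos=(-1,-7), heading=180, 3 segment(s) drawn

Start position: (-1, -7)
Final position: (-1, -7)
Distance = 0; < 1e-6 -> CLOSED

Answer: yes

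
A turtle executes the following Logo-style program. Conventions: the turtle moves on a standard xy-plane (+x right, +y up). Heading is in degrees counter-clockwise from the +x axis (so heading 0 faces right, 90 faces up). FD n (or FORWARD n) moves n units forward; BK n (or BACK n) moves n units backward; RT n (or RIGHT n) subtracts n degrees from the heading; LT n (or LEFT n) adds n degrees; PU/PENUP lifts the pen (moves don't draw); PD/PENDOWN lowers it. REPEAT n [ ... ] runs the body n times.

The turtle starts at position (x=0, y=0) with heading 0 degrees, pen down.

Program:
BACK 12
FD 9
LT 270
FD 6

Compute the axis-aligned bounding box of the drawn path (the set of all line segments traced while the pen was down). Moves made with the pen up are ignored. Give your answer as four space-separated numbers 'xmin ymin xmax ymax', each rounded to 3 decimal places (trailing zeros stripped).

Answer: -12 -6 0 0

Derivation:
Executing turtle program step by step:
Start: pos=(0,0), heading=0, pen down
BK 12: (0,0) -> (-12,0) [heading=0, draw]
FD 9: (-12,0) -> (-3,0) [heading=0, draw]
LT 270: heading 0 -> 270
FD 6: (-3,0) -> (-3,-6) [heading=270, draw]
Final: pos=(-3,-6), heading=270, 3 segment(s) drawn

Segment endpoints: x in {-12, -3, -3, 0}, y in {-6, 0}
xmin=-12, ymin=-6, xmax=0, ymax=0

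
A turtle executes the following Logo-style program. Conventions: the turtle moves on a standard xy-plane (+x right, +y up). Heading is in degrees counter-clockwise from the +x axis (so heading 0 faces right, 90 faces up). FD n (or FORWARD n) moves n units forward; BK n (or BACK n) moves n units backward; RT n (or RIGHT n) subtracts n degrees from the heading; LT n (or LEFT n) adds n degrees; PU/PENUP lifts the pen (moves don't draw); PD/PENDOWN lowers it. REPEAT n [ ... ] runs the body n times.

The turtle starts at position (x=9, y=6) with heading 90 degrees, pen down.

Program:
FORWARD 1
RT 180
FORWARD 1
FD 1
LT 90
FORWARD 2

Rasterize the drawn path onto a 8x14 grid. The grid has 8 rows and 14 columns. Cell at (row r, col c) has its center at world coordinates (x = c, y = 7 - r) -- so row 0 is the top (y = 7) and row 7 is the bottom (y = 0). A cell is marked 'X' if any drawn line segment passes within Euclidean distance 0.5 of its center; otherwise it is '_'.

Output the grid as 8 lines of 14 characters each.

Segment 0: (9,6) -> (9,7)
Segment 1: (9,7) -> (9,6)
Segment 2: (9,6) -> (9,5)
Segment 3: (9,5) -> (11,5)

Answer: _________X____
_________X____
_________XXX__
______________
______________
______________
______________
______________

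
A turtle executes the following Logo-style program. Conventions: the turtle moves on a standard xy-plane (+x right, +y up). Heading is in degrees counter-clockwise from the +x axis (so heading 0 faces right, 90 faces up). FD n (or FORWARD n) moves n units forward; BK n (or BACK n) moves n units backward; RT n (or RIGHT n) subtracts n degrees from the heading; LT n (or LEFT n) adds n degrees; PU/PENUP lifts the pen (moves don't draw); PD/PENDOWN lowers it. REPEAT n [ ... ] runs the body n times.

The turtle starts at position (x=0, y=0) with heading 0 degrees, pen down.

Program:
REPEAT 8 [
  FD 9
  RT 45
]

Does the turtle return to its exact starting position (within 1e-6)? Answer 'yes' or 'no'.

Answer: yes

Derivation:
Executing turtle program step by step:
Start: pos=(0,0), heading=0, pen down
REPEAT 8 [
  -- iteration 1/8 --
  FD 9: (0,0) -> (9,0) [heading=0, draw]
  RT 45: heading 0 -> 315
  -- iteration 2/8 --
  FD 9: (9,0) -> (15.364,-6.364) [heading=315, draw]
  RT 45: heading 315 -> 270
  -- iteration 3/8 --
  FD 9: (15.364,-6.364) -> (15.364,-15.364) [heading=270, draw]
  RT 45: heading 270 -> 225
  -- iteration 4/8 --
  FD 9: (15.364,-15.364) -> (9,-21.728) [heading=225, draw]
  RT 45: heading 225 -> 180
  -- iteration 5/8 --
  FD 9: (9,-21.728) -> (0,-21.728) [heading=180, draw]
  RT 45: heading 180 -> 135
  -- iteration 6/8 --
  FD 9: (0,-21.728) -> (-6.364,-15.364) [heading=135, draw]
  RT 45: heading 135 -> 90
  -- iteration 7/8 --
  FD 9: (-6.364,-15.364) -> (-6.364,-6.364) [heading=90, draw]
  RT 45: heading 90 -> 45
  -- iteration 8/8 --
  FD 9: (-6.364,-6.364) -> (0,0) [heading=45, draw]
  RT 45: heading 45 -> 0
]
Final: pos=(0,0), heading=0, 8 segment(s) drawn

Start position: (0, 0)
Final position: (0, 0)
Distance = 0; < 1e-6 -> CLOSED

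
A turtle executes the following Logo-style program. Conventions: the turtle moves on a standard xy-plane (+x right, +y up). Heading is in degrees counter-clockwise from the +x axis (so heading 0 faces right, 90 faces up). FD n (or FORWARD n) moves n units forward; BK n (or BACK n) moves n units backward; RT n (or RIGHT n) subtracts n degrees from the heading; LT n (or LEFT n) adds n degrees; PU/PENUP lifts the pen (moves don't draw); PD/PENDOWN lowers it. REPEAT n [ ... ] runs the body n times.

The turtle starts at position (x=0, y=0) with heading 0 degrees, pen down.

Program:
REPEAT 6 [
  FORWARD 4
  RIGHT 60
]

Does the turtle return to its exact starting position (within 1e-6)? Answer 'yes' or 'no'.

Answer: yes

Derivation:
Executing turtle program step by step:
Start: pos=(0,0), heading=0, pen down
REPEAT 6 [
  -- iteration 1/6 --
  FD 4: (0,0) -> (4,0) [heading=0, draw]
  RT 60: heading 0 -> 300
  -- iteration 2/6 --
  FD 4: (4,0) -> (6,-3.464) [heading=300, draw]
  RT 60: heading 300 -> 240
  -- iteration 3/6 --
  FD 4: (6,-3.464) -> (4,-6.928) [heading=240, draw]
  RT 60: heading 240 -> 180
  -- iteration 4/6 --
  FD 4: (4,-6.928) -> (0,-6.928) [heading=180, draw]
  RT 60: heading 180 -> 120
  -- iteration 5/6 --
  FD 4: (0,-6.928) -> (-2,-3.464) [heading=120, draw]
  RT 60: heading 120 -> 60
  -- iteration 6/6 --
  FD 4: (-2,-3.464) -> (0,0) [heading=60, draw]
  RT 60: heading 60 -> 0
]
Final: pos=(0,0), heading=0, 6 segment(s) drawn

Start position: (0, 0)
Final position: (0, 0)
Distance = 0; < 1e-6 -> CLOSED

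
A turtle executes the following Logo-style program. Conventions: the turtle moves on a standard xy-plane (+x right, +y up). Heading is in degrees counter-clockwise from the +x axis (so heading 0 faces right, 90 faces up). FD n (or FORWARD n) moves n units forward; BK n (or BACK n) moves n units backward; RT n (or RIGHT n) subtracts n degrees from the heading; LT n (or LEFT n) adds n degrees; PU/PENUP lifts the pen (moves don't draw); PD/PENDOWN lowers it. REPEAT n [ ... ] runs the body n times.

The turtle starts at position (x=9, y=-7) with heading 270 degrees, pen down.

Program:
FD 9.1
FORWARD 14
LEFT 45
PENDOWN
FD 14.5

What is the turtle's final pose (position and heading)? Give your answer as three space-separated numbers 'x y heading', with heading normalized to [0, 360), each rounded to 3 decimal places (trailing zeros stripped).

Answer: 19.253 -40.353 315

Derivation:
Executing turtle program step by step:
Start: pos=(9,-7), heading=270, pen down
FD 9.1: (9,-7) -> (9,-16.1) [heading=270, draw]
FD 14: (9,-16.1) -> (9,-30.1) [heading=270, draw]
LT 45: heading 270 -> 315
PD: pen down
FD 14.5: (9,-30.1) -> (19.253,-40.353) [heading=315, draw]
Final: pos=(19.253,-40.353), heading=315, 3 segment(s) drawn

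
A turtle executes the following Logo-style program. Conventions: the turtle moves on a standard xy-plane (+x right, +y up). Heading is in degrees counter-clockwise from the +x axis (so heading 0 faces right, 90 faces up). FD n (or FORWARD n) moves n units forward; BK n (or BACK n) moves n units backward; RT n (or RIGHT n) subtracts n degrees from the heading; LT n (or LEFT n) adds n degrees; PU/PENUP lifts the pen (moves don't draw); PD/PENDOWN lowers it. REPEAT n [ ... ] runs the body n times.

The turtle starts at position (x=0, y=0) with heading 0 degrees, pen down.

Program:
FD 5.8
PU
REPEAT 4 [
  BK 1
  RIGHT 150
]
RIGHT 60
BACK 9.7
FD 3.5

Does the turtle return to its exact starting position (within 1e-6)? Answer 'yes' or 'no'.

Answer: no

Derivation:
Executing turtle program step by step:
Start: pos=(0,0), heading=0, pen down
FD 5.8: (0,0) -> (5.8,0) [heading=0, draw]
PU: pen up
REPEAT 4 [
  -- iteration 1/4 --
  BK 1: (5.8,0) -> (4.8,0) [heading=0, move]
  RT 150: heading 0 -> 210
  -- iteration 2/4 --
  BK 1: (4.8,0) -> (5.666,0.5) [heading=210, move]
  RT 150: heading 210 -> 60
  -- iteration 3/4 --
  BK 1: (5.666,0.5) -> (5.166,-0.366) [heading=60, move]
  RT 150: heading 60 -> 270
  -- iteration 4/4 --
  BK 1: (5.166,-0.366) -> (5.166,0.634) [heading=270, move]
  RT 150: heading 270 -> 120
]
RT 60: heading 120 -> 60
BK 9.7: (5.166,0.634) -> (0.316,-7.766) [heading=60, move]
FD 3.5: (0.316,-7.766) -> (2.066,-4.735) [heading=60, move]
Final: pos=(2.066,-4.735), heading=60, 1 segment(s) drawn

Start position: (0, 0)
Final position: (2.066, -4.735)
Distance = 5.166; >= 1e-6 -> NOT closed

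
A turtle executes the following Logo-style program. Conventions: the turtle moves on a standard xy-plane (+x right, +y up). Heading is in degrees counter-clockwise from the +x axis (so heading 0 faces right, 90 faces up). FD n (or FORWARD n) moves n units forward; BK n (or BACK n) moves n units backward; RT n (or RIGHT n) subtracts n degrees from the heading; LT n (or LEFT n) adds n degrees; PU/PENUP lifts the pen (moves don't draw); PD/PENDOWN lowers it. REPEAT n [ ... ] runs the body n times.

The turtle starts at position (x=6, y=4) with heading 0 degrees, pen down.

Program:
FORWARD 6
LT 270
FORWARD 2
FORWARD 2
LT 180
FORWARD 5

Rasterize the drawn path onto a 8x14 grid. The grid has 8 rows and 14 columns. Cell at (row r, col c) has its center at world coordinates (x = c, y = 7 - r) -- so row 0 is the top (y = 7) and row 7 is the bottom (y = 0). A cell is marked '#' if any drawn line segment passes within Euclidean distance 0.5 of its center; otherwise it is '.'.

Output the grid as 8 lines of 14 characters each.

Answer: ..............
..............
............#.
......#######.
............#.
............#.
............#.
............#.

Derivation:
Segment 0: (6,4) -> (12,4)
Segment 1: (12,4) -> (12,2)
Segment 2: (12,2) -> (12,0)
Segment 3: (12,0) -> (12,5)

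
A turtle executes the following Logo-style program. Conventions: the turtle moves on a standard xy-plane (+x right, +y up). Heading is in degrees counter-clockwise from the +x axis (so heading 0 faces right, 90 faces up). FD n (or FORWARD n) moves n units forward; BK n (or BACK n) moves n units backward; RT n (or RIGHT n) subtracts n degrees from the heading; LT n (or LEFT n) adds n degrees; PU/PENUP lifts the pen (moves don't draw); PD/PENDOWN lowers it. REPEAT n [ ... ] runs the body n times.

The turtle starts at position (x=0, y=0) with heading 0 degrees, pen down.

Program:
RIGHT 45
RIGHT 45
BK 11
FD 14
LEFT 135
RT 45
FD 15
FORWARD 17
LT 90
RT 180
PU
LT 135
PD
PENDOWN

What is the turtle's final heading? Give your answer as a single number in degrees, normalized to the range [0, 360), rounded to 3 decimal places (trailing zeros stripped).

Answer: 45

Derivation:
Executing turtle program step by step:
Start: pos=(0,0), heading=0, pen down
RT 45: heading 0 -> 315
RT 45: heading 315 -> 270
BK 11: (0,0) -> (0,11) [heading=270, draw]
FD 14: (0,11) -> (0,-3) [heading=270, draw]
LT 135: heading 270 -> 45
RT 45: heading 45 -> 0
FD 15: (0,-3) -> (15,-3) [heading=0, draw]
FD 17: (15,-3) -> (32,-3) [heading=0, draw]
LT 90: heading 0 -> 90
RT 180: heading 90 -> 270
PU: pen up
LT 135: heading 270 -> 45
PD: pen down
PD: pen down
Final: pos=(32,-3), heading=45, 4 segment(s) drawn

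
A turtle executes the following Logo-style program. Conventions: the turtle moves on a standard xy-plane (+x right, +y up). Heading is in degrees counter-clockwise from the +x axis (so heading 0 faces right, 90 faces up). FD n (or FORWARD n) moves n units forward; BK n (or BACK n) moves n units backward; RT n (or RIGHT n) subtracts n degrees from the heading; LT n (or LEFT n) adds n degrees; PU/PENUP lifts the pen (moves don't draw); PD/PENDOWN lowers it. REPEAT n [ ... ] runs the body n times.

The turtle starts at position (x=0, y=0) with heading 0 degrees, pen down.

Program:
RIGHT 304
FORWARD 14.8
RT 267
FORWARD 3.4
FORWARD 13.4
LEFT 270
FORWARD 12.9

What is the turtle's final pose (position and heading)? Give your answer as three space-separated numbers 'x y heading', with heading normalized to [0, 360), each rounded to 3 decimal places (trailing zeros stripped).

Answer: 0.52 31.98 59

Derivation:
Executing turtle program step by step:
Start: pos=(0,0), heading=0, pen down
RT 304: heading 0 -> 56
FD 14.8: (0,0) -> (8.276,12.27) [heading=56, draw]
RT 267: heading 56 -> 149
FD 3.4: (8.276,12.27) -> (5.362,14.021) [heading=149, draw]
FD 13.4: (5.362,14.021) -> (-6.124,20.922) [heading=149, draw]
LT 270: heading 149 -> 59
FD 12.9: (-6.124,20.922) -> (0.52,31.98) [heading=59, draw]
Final: pos=(0.52,31.98), heading=59, 4 segment(s) drawn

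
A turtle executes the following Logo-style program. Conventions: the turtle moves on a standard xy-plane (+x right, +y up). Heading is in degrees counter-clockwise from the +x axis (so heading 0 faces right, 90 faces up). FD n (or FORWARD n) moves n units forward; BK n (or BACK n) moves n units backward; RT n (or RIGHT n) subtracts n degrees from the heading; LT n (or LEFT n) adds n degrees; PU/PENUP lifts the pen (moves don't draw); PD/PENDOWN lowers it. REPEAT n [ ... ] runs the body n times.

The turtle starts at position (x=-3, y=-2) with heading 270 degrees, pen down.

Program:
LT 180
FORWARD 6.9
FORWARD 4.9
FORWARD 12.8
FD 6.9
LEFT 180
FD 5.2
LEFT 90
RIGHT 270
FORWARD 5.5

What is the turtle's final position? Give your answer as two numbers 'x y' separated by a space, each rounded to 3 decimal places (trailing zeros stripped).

Answer: -3 29.8

Derivation:
Executing turtle program step by step:
Start: pos=(-3,-2), heading=270, pen down
LT 180: heading 270 -> 90
FD 6.9: (-3,-2) -> (-3,4.9) [heading=90, draw]
FD 4.9: (-3,4.9) -> (-3,9.8) [heading=90, draw]
FD 12.8: (-3,9.8) -> (-3,22.6) [heading=90, draw]
FD 6.9: (-3,22.6) -> (-3,29.5) [heading=90, draw]
LT 180: heading 90 -> 270
FD 5.2: (-3,29.5) -> (-3,24.3) [heading=270, draw]
LT 90: heading 270 -> 0
RT 270: heading 0 -> 90
FD 5.5: (-3,24.3) -> (-3,29.8) [heading=90, draw]
Final: pos=(-3,29.8), heading=90, 6 segment(s) drawn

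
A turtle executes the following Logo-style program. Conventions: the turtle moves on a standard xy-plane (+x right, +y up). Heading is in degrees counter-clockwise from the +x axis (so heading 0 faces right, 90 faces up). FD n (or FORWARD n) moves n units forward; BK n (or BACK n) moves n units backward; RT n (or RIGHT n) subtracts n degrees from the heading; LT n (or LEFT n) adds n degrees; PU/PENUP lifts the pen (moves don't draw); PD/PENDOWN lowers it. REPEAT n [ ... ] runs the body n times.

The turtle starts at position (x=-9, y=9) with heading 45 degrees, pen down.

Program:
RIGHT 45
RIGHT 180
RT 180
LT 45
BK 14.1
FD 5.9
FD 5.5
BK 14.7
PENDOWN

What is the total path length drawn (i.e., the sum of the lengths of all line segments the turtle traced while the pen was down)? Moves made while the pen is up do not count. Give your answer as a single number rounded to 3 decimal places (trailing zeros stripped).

Answer: 40.2

Derivation:
Executing turtle program step by step:
Start: pos=(-9,9), heading=45, pen down
RT 45: heading 45 -> 0
RT 180: heading 0 -> 180
RT 180: heading 180 -> 0
LT 45: heading 0 -> 45
BK 14.1: (-9,9) -> (-18.97,-0.97) [heading=45, draw]
FD 5.9: (-18.97,-0.97) -> (-14.798,3.202) [heading=45, draw]
FD 5.5: (-14.798,3.202) -> (-10.909,7.091) [heading=45, draw]
BK 14.7: (-10.909,7.091) -> (-21.304,-3.304) [heading=45, draw]
PD: pen down
Final: pos=(-21.304,-3.304), heading=45, 4 segment(s) drawn

Segment lengths:
  seg 1: (-9,9) -> (-18.97,-0.97), length = 14.1
  seg 2: (-18.97,-0.97) -> (-14.798,3.202), length = 5.9
  seg 3: (-14.798,3.202) -> (-10.909,7.091), length = 5.5
  seg 4: (-10.909,7.091) -> (-21.304,-3.304), length = 14.7
Total = 40.2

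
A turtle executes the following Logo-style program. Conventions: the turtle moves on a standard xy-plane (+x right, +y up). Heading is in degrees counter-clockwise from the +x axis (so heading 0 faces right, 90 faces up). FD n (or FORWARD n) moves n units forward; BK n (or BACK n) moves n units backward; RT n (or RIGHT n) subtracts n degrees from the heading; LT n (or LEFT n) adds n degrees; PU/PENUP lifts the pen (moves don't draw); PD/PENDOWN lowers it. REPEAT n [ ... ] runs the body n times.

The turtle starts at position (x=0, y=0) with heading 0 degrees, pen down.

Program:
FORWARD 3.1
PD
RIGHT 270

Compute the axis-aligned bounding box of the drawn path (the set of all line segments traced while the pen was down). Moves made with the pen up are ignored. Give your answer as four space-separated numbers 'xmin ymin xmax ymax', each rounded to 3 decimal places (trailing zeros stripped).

Answer: 0 0 3.1 0

Derivation:
Executing turtle program step by step:
Start: pos=(0,0), heading=0, pen down
FD 3.1: (0,0) -> (3.1,0) [heading=0, draw]
PD: pen down
RT 270: heading 0 -> 90
Final: pos=(3.1,0), heading=90, 1 segment(s) drawn

Segment endpoints: x in {0, 3.1}, y in {0}
xmin=0, ymin=0, xmax=3.1, ymax=0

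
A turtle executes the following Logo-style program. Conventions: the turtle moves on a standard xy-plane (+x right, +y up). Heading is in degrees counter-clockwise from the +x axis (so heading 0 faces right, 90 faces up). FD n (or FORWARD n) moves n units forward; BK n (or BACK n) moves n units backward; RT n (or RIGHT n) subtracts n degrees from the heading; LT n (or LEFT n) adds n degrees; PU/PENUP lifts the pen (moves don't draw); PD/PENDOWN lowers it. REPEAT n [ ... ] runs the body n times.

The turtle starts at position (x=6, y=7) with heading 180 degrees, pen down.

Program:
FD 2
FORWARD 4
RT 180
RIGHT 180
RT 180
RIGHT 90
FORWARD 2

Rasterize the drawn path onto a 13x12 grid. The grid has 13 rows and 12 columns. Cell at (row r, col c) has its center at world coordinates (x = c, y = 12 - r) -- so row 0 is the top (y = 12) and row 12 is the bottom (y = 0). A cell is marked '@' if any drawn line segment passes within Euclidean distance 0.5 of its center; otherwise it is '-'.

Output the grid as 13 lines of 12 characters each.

Segment 0: (6,7) -> (4,7)
Segment 1: (4,7) -> (0,7)
Segment 2: (0,7) -> (0,5)

Answer: ------------
------------
------------
------------
------------
@@@@@@@-----
@-----------
@-----------
------------
------------
------------
------------
------------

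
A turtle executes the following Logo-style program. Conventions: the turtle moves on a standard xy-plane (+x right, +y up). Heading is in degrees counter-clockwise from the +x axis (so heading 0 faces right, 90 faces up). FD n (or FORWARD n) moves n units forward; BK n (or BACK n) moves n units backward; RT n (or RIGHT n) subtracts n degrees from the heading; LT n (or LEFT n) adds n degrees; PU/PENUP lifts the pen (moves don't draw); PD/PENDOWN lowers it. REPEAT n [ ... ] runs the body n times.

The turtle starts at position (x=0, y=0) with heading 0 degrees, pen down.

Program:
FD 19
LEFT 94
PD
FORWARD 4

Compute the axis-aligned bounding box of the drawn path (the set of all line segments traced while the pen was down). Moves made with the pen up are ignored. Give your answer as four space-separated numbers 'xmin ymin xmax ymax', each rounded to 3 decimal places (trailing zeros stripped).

Executing turtle program step by step:
Start: pos=(0,0), heading=0, pen down
FD 19: (0,0) -> (19,0) [heading=0, draw]
LT 94: heading 0 -> 94
PD: pen down
FD 4: (19,0) -> (18.721,3.99) [heading=94, draw]
Final: pos=(18.721,3.99), heading=94, 2 segment(s) drawn

Segment endpoints: x in {0, 18.721, 19}, y in {0, 3.99}
xmin=0, ymin=0, xmax=19, ymax=3.99

Answer: 0 0 19 3.99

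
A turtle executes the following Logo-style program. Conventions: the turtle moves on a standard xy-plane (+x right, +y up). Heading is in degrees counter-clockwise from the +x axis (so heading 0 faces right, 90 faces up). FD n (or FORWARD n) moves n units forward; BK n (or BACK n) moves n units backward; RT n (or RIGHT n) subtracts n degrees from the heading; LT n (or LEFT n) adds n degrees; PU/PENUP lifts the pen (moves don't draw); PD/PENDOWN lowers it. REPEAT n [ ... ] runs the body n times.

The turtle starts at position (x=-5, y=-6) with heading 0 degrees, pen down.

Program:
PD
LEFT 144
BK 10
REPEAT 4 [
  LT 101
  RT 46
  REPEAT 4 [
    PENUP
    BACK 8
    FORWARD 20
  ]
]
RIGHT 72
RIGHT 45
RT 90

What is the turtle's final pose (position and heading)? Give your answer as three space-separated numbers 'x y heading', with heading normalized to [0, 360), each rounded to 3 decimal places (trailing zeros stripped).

Executing turtle program step by step:
Start: pos=(-5,-6), heading=0, pen down
PD: pen down
LT 144: heading 0 -> 144
BK 10: (-5,-6) -> (3.09,-11.878) [heading=144, draw]
REPEAT 4 [
  -- iteration 1/4 --
  LT 101: heading 144 -> 245
  RT 46: heading 245 -> 199
  REPEAT 4 [
    -- iteration 1/4 --
    PU: pen up
    BK 8: (3.09,-11.878) -> (10.654,-9.273) [heading=199, move]
    FD 20: (10.654,-9.273) -> (-8.256,-15.785) [heading=199, move]
    -- iteration 2/4 --
    PU: pen up
    BK 8: (-8.256,-15.785) -> (-0.692,-13.18) [heading=199, move]
    FD 20: (-0.692,-13.18) -> (-19.602,-19.691) [heading=199, move]
    -- iteration 3/4 --
    PU: pen up
    BK 8: (-19.602,-19.691) -> (-12.038,-17.087) [heading=199, move]
    FD 20: (-12.038,-17.087) -> (-30.948,-23.598) [heading=199, move]
    -- iteration 4/4 --
    PU: pen up
    BK 8: (-30.948,-23.598) -> (-23.384,-20.994) [heading=199, move]
    FD 20: (-23.384,-20.994) -> (-42.295,-27.505) [heading=199, move]
  ]
  -- iteration 2/4 --
  LT 101: heading 199 -> 300
  RT 46: heading 300 -> 254
  REPEAT 4 [
    -- iteration 1/4 --
    PU: pen up
    BK 8: (-42.295,-27.505) -> (-40.09,-19.815) [heading=254, move]
    FD 20: (-40.09,-19.815) -> (-45.602,-39.04) [heading=254, move]
    -- iteration 2/4 --
    PU: pen up
    BK 8: (-45.602,-39.04) -> (-43.397,-31.35) [heading=254, move]
    FD 20: (-43.397,-31.35) -> (-48.91,-50.575) [heading=254, move]
    -- iteration 3/4 --
    PU: pen up
    BK 8: (-48.91,-50.575) -> (-46.705,-42.885) [heading=254, move]
    FD 20: (-46.705,-42.885) -> (-52.218,-62.111) [heading=254, move]
    -- iteration 4/4 --
    PU: pen up
    BK 8: (-52.218,-62.111) -> (-50.013,-54.42) [heading=254, move]
    FD 20: (-50.013,-54.42) -> (-55.525,-73.646) [heading=254, move]
  ]
  -- iteration 3/4 --
  LT 101: heading 254 -> 355
  RT 46: heading 355 -> 309
  REPEAT 4 [
    -- iteration 1/4 --
    PU: pen up
    BK 8: (-55.525,-73.646) -> (-60.56,-67.429) [heading=309, move]
    FD 20: (-60.56,-67.429) -> (-47.973,-82.971) [heading=309, move]
    -- iteration 2/4 --
    PU: pen up
    BK 8: (-47.973,-82.971) -> (-53.008,-76.754) [heading=309, move]
    FD 20: (-53.008,-76.754) -> (-40.422,-92.297) [heading=309, move]
    -- iteration 3/4 --
    PU: pen up
    BK 8: (-40.422,-92.297) -> (-45.456,-86.08) [heading=309, move]
    FD 20: (-45.456,-86.08) -> (-32.87,-101.623) [heading=309, move]
    -- iteration 4/4 --
    PU: pen up
    BK 8: (-32.87,-101.623) -> (-37.904,-95.406) [heading=309, move]
    FD 20: (-37.904,-95.406) -> (-25.318,-110.949) [heading=309, move]
  ]
  -- iteration 4/4 --
  LT 101: heading 309 -> 50
  RT 46: heading 50 -> 4
  REPEAT 4 [
    -- iteration 1/4 --
    PU: pen up
    BK 8: (-25.318,-110.949) -> (-33.298,-111.507) [heading=4, move]
    FD 20: (-33.298,-111.507) -> (-13.347,-110.112) [heading=4, move]
    -- iteration 2/4 --
    PU: pen up
    BK 8: (-13.347,-110.112) -> (-21.328,-110.67) [heading=4, move]
    FD 20: (-21.328,-110.67) -> (-1.376,-109.275) [heading=4, move]
    -- iteration 3/4 --
    PU: pen up
    BK 8: (-1.376,-109.275) -> (-9.357,-109.833) [heading=4, move]
    FD 20: (-9.357,-109.833) -> (10.594,-108.437) [heading=4, move]
    -- iteration 4/4 --
    PU: pen up
    BK 8: (10.594,-108.437) -> (2.614,-108.996) [heading=4, move]
    FD 20: (2.614,-108.996) -> (22.565,-107.6) [heading=4, move]
  ]
]
RT 72: heading 4 -> 292
RT 45: heading 292 -> 247
RT 90: heading 247 -> 157
Final: pos=(22.565,-107.6), heading=157, 1 segment(s) drawn

Answer: 22.565 -107.6 157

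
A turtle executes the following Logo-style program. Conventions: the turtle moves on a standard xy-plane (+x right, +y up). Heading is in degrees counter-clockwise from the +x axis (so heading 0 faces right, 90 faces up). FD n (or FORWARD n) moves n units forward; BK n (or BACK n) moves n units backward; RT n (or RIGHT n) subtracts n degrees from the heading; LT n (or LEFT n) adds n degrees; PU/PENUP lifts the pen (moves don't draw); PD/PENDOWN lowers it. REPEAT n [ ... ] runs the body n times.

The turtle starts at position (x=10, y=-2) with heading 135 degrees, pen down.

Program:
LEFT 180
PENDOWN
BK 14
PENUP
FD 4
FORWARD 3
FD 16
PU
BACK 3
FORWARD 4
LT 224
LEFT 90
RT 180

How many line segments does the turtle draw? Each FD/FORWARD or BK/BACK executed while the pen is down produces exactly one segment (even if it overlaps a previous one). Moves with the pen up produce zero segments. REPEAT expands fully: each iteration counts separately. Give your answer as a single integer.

Executing turtle program step by step:
Start: pos=(10,-2), heading=135, pen down
LT 180: heading 135 -> 315
PD: pen down
BK 14: (10,-2) -> (0.101,7.899) [heading=315, draw]
PU: pen up
FD 4: (0.101,7.899) -> (2.929,5.071) [heading=315, move]
FD 3: (2.929,5.071) -> (5.05,2.95) [heading=315, move]
FD 16: (5.05,2.95) -> (16.364,-8.364) [heading=315, move]
PU: pen up
BK 3: (16.364,-8.364) -> (14.243,-6.243) [heading=315, move]
FD 4: (14.243,-6.243) -> (17.071,-9.071) [heading=315, move]
LT 224: heading 315 -> 179
LT 90: heading 179 -> 269
RT 180: heading 269 -> 89
Final: pos=(17.071,-9.071), heading=89, 1 segment(s) drawn
Segments drawn: 1

Answer: 1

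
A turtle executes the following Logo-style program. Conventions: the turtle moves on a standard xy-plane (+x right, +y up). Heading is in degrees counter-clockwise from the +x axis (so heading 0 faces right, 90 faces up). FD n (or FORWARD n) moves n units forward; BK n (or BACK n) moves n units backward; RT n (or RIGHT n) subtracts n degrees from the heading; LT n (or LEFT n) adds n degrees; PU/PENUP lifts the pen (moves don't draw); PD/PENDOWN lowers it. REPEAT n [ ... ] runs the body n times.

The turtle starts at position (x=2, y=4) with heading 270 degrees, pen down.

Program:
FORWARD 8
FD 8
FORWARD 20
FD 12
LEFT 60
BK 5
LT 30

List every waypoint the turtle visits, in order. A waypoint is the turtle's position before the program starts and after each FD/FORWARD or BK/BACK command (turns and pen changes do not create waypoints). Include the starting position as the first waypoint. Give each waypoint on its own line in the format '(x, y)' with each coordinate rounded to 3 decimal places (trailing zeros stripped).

Answer: (2, 4)
(2, -4)
(2, -12)
(2, -32)
(2, -44)
(-2.33, -41.5)

Derivation:
Executing turtle program step by step:
Start: pos=(2,4), heading=270, pen down
FD 8: (2,4) -> (2,-4) [heading=270, draw]
FD 8: (2,-4) -> (2,-12) [heading=270, draw]
FD 20: (2,-12) -> (2,-32) [heading=270, draw]
FD 12: (2,-32) -> (2,-44) [heading=270, draw]
LT 60: heading 270 -> 330
BK 5: (2,-44) -> (-2.33,-41.5) [heading=330, draw]
LT 30: heading 330 -> 0
Final: pos=(-2.33,-41.5), heading=0, 5 segment(s) drawn
Waypoints (6 total):
(2, 4)
(2, -4)
(2, -12)
(2, -32)
(2, -44)
(-2.33, -41.5)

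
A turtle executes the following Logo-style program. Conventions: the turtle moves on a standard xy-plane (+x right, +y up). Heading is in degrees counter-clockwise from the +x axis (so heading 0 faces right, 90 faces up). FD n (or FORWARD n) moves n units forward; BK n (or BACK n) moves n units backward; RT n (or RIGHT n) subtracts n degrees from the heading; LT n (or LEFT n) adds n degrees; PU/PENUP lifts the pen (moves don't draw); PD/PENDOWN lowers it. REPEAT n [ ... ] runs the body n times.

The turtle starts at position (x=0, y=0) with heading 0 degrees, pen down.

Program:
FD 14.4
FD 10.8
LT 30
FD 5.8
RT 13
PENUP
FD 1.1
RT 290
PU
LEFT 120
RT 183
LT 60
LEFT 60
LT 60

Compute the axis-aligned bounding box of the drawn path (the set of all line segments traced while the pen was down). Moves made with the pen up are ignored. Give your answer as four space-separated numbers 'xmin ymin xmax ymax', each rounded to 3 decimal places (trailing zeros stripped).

Executing turtle program step by step:
Start: pos=(0,0), heading=0, pen down
FD 14.4: (0,0) -> (14.4,0) [heading=0, draw]
FD 10.8: (14.4,0) -> (25.2,0) [heading=0, draw]
LT 30: heading 0 -> 30
FD 5.8: (25.2,0) -> (30.223,2.9) [heading=30, draw]
RT 13: heading 30 -> 17
PU: pen up
FD 1.1: (30.223,2.9) -> (31.275,3.222) [heading=17, move]
RT 290: heading 17 -> 87
PU: pen up
LT 120: heading 87 -> 207
RT 183: heading 207 -> 24
LT 60: heading 24 -> 84
LT 60: heading 84 -> 144
LT 60: heading 144 -> 204
Final: pos=(31.275,3.222), heading=204, 3 segment(s) drawn

Segment endpoints: x in {0, 14.4, 25.2, 30.223}, y in {0, 2.9}
xmin=0, ymin=0, xmax=30.223, ymax=2.9

Answer: 0 0 30.223 2.9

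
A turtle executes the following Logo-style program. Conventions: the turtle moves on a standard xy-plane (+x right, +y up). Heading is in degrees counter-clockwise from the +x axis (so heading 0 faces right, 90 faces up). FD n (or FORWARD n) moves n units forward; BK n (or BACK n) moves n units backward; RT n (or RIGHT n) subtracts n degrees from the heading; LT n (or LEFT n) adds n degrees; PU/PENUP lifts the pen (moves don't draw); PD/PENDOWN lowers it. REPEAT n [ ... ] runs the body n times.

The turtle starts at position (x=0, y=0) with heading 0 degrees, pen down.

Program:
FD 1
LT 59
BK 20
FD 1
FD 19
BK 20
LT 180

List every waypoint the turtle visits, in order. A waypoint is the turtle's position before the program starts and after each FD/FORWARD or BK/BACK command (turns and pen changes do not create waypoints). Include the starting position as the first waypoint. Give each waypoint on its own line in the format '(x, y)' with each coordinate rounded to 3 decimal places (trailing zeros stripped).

Executing turtle program step by step:
Start: pos=(0,0), heading=0, pen down
FD 1: (0,0) -> (1,0) [heading=0, draw]
LT 59: heading 0 -> 59
BK 20: (1,0) -> (-9.301,-17.143) [heading=59, draw]
FD 1: (-9.301,-17.143) -> (-8.786,-16.286) [heading=59, draw]
FD 19: (-8.786,-16.286) -> (1,0) [heading=59, draw]
BK 20: (1,0) -> (-9.301,-17.143) [heading=59, draw]
LT 180: heading 59 -> 239
Final: pos=(-9.301,-17.143), heading=239, 5 segment(s) drawn
Waypoints (6 total):
(0, 0)
(1, 0)
(-9.301, -17.143)
(-8.786, -16.286)
(1, 0)
(-9.301, -17.143)

Answer: (0, 0)
(1, 0)
(-9.301, -17.143)
(-8.786, -16.286)
(1, 0)
(-9.301, -17.143)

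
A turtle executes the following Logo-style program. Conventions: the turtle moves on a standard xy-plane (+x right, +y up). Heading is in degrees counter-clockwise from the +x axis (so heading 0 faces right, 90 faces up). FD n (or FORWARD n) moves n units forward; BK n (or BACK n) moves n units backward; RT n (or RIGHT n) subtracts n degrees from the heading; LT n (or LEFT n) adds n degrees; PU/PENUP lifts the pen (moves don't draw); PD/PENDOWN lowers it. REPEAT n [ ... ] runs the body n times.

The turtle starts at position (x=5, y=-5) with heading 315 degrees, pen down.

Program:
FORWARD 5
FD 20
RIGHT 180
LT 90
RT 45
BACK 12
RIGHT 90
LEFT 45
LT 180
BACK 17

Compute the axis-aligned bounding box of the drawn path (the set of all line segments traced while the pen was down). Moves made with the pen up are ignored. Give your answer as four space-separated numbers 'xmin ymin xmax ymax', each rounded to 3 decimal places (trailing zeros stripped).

Executing turtle program step by step:
Start: pos=(5,-5), heading=315, pen down
FD 5: (5,-5) -> (8.536,-8.536) [heading=315, draw]
FD 20: (8.536,-8.536) -> (22.678,-22.678) [heading=315, draw]
RT 180: heading 315 -> 135
LT 90: heading 135 -> 225
RT 45: heading 225 -> 180
BK 12: (22.678,-22.678) -> (34.678,-22.678) [heading=180, draw]
RT 90: heading 180 -> 90
LT 45: heading 90 -> 135
LT 180: heading 135 -> 315
BK 17: (34.678,-22.678) -> (22.657,-10.657) [heading=315, draw]
Final: pos=(22.657,-10.657), heading=315, 4 segment(s) drawn

Segment endpoints: x in {5, 8.536, 22.657, 22.678, 34.678}, y in {-22.678, -10.657, -8.536, -5}
xmin=5, ymin=-22.678, xmax=34.678, ymax=-5

Answer: 5 -22.678 34.678 -5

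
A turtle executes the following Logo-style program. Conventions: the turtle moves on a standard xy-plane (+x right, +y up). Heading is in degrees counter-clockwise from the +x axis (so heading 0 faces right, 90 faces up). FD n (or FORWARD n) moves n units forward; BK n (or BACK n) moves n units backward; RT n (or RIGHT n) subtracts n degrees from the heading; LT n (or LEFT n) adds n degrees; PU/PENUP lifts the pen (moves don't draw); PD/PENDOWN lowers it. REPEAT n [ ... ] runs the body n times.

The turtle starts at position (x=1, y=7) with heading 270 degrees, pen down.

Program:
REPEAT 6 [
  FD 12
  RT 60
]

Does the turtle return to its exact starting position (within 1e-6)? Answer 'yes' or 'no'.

Executing turtle program step by step:
Start: pos=(1,7), heading=270, pen down
REPEAT 6 [
  -- iteration 1/6 --
  FD 12: (1,7) -> (1,-5) [heading=270, draw]
  RT 60: heading 270 -> 210
  -- iteration 2/6 --
  FD 12: (1,-5) -> (-9.392,-11) [heading=210, draw]
  RT 60: heading 210 -> 150
  -- iteration 3/6 --
  FD 12: (-9.392,-11) -> (-19.785,-5) [heading=150, draw]
  RT 60: heading 150 -> 90
  -- iteration 4/6 --
  FD 12: (-19.785,-5) -> (-19.785,7) [heading=90, draw]
  RT 60: heading 90 -> 30
  -- iteration 5/6 --
  FD 12: (-19.785,7) -> (-9.392,13) [heading=30, draw]
  RT 60: heading 30 -> 330
  -- iteration 6/6 --
  FD 12: (-9.392,13) -> (1,7) [heading=330, draw]
  RT 60: heading 330 -> 270
]
Final: pos=(1,7), heading=270, 6 segment(s) drawn

Start position: (1, 7)
Final position: (1, 7)
Distance = 0; < 1e-6 -> CLOSED

Answer: yes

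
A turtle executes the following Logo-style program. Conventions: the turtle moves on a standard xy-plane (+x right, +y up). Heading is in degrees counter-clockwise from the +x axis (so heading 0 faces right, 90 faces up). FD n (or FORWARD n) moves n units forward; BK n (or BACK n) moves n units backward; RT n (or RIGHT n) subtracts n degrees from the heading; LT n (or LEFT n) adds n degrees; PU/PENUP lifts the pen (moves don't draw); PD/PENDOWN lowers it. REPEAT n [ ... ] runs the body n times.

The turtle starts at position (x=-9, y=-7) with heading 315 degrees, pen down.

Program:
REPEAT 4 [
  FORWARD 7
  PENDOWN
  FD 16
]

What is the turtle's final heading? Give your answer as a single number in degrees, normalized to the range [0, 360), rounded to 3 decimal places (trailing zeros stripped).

Answer: 315

Derivation:
Executing turtle program step by step:
Start: pos=(-9,-7), heading=315, pen down
REPEAT 4 [
  -- iteration 1/4 --
  FD 7: (-9,-7) -> (-4.05,-11.95) [heading=315, draw]
  PD: pen down
  FD 16: (-4.05,-11.95) -> (7.263,-23.263) [heading=315, draw]
  -- iteration 2/4 --
  FD 7: (7.263,-23.263) -> (12.213,-28.213) [heading=315, draw]
  PD: pen down
  FD 16: (12.213,-28.213) -> (23.527,-39.527) [heading=315, draw]
  -- iteration 3/4 --
  FD 7: (23.527,-39.527) -> (28.477,-44.477) [heading=315, draw]
  PD: pen down
  FD 16: (28.477,-44.477) -> (39.79,-55.79) [heading=315, draw]
  -- iteration 4/4 --
  FD 7: (39.79,-55.79) -> (44.74,-60.74) [heading=315, draw]
  PD: pen down
  FD 16: (44.74,-60.74) -> (56.054,-72.054) [heading=315, draw]
]
Final: pos=(56.054,-72.054), heading=315, 8 segment(s) drawn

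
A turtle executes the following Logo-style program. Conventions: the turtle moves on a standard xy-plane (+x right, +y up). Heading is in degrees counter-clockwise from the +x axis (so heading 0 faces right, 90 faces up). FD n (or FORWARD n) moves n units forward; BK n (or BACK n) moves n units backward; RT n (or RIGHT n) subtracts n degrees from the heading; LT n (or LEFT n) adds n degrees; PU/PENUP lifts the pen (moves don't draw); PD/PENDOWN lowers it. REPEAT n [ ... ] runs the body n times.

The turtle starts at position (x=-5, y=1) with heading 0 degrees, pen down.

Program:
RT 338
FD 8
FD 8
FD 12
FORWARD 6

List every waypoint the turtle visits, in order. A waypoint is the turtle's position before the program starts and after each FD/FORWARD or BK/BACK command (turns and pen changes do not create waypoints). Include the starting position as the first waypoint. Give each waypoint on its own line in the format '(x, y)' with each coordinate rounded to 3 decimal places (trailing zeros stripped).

Executing turtle program step by step:
Start: pos=(-5,1), heading=0, pen down
RT 338: heading 0 -> 22
FD 8: (-5,1) -> (2.417,3.997) [heading=22, draw]
FD 8: (2.417,3.997) -> (9.835,6.994) [heading=22, draw]
FD 12: (9.835,6.994) -> (20.961,11.489) [heading=22, draw]
FD 6: (20.961,11.489) -> (26.524,13.737) [heading=22, draw]
Final: pos=(26.524,13.737), heading=22, 4 segment(s) drawn
Waypoints (5 total):
(-5, 1)
(2.417, 3.997)
(9.835, 6.994)
(20.961, 11.489)
(26.524, 13.737)

Answer: (-5, 1)
(2.417, 3.997)
(9.835, 6.994)
(20.961, 11.489)
(26.524, 13.737)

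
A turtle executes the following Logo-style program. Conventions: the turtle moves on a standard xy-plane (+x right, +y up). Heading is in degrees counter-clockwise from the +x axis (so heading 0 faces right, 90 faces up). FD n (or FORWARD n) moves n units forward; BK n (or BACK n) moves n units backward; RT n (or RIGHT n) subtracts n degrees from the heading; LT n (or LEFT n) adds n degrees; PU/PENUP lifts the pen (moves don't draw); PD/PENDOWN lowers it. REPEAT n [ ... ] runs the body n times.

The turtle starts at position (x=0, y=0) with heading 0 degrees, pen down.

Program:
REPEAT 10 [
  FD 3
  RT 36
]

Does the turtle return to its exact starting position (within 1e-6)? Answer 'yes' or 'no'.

Executing turtle program step by step:
Start: pos=(0,0), heading=0, pen down
REPEAT 10 [
  -- iteration 1/10 --
  FD 3: (0,0) -> (3,0) [heading=0, draw]
  RT 36: heading 0 -> 324
  -- iteration 2/10 --
  FD 3: (3,0) -> (5.427,-1.763) [heading=324, draw]
  RT 36: heading 324 -> 288
  -- iteration 3/10 --
  FD 3: (5.427,-1.763) -> (6.354,-4.617) [heading=288, draw]
  RT 36: heading 288 -> 252
  -- iteration 4/10 --
  FD 3: (6.354,-4.617) -> (5.427,-7.47) [heading=252, draw]
  RT 36: heading 252 -> 216
  -- iteration 5/10 --
  FD 3: (5.427,-7.47) -> (3,-9.233) [heading=216, draw]
  RT 36: heading 216 -> 180
  -- iteration 6/10 --
  FD 3: (3,-9.233) -> (0,-9.233) [heading=180, draw]
  RT 36: heading 180 -> 144
  -- iteration 7/10 --
  FD 3: (0,-9.233) -> (-2.427,-7.47) [heading=144, draw]
  RT 36: heading 144 -> 108
  -- iteration 8/10 --
  FD 3: (-2.427,-7.47) -> (-3.354,-4.617) [heading=108, draw]
  RT 36: heading 108 -> 72
  -- iteration 9/10 --
  FD 3: (-3.354,-4.617) -> (-2.427,-1.763) [heading=72, draw]
  RT 36: heading 72 -> 36
  -- iteration 10/10 --
  FD 3: (-2.427,-1.763) -> (0,0) [heading=36, draw]
  RT 36: heading 36 -> 0
]
Final: pos=(0,0), heading=0, 10 segment(s) drawn

Start position: (0, 0)
Final position: (0, 0)
Distance = 0; < 1e-6 -> CLOSED

Answer: yes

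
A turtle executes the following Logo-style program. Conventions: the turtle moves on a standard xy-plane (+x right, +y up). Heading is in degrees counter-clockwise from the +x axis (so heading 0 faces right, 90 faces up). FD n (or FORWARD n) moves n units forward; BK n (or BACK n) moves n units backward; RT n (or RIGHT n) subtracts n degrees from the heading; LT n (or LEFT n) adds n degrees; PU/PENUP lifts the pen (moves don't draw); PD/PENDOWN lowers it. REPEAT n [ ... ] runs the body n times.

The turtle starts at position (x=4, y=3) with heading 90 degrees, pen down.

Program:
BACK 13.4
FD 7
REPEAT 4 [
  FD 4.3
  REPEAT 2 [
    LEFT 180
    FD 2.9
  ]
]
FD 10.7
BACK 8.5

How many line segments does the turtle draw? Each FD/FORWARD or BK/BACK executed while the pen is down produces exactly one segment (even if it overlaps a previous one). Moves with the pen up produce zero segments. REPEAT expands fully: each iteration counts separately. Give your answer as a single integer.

Answer: 16

Derivation:
Executing turtle program step by step:
Start: pos=(4,3), heading=90, pen down
BK 13.4: (4,3) -> (4,-10.4) [heading=90, draw]
FD 7: (4,-10.4) -> (4,-3.4) [heading=90, draw]
REPEAT 4 [
  -- iteration 1/4 --
  FD 4.3: (4,-3.4) -> (4,0.9) [heading=90, draw]
  REPEAT 2 [
    -- iteration 1/2 --
    LT 180: heading 90 -> 270
    FD 2.9: (4,0.9) -> (4,-2) [heading=270, draw]
    -- iteration 2/2 --
    LT 180: heading 270 -> 90
    FD 2.9: (4,-2) -> (4,0.9) [heading=90, draw]
  ]
  -- iteration 2/4 --
  FD 4.3: (4,0.9) -> (4,5.2) [heading=90, draw]
  REPEAT 2 [
    -- iteration 1/2 --
    LT 180: heading 90 -> 270
    FD 2.9: (4,5.2) -> (4,2.3) [heading=270, draw]
    -- iteration 2/2 --
    LT 180: heading 270 -> 90
    FD 2.9: (4,2.3) -> (4,5.2) [heading=90, draw]
  ]
  -- iteration 3/4 --
  FD 4.3: (4,5.2) -> (4,9.5) [heading=90, draw]
  REPEAT 2 [
    -- iteration 1/2 --
    LT 180: heading 90 -> 270
    FD 2.9: (4,9.5) -> (4,6.6) [heading=270, draw]
    -- iteration 2/2 --
    LT 180: heading 270 -> 90
    FD 2.9: (4,6.6) -> (4,9.5) [heading=90, draw]
  ]
  -- iteration 4/4 --
  FD 4.3: (4,9.5) -> (4,13.8) [heading=90, draw]
  REPEAT 2 [
    -- iteration 1/2 --
    LT 180: heading 90 -> 270
    FD 2.9: (4,13.8) -> (4,10.9) [heading=270, draw]
    -- iteration 2/2 --
    LT 180: heading 270 -> 90
    FD 2.9: (4,10.9) -> (4,13.8) [heading=90, draw]
  ]
]
FD 10.7: (4,13.8) -> (4,24.5) [heading=90, draw]
BK 8.5: (4,24.5) -> (4,16) [heading=90, draw]
Final: pos=(4,16), heading=90, 16 segment(s) drawn
Segments drawn: 16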